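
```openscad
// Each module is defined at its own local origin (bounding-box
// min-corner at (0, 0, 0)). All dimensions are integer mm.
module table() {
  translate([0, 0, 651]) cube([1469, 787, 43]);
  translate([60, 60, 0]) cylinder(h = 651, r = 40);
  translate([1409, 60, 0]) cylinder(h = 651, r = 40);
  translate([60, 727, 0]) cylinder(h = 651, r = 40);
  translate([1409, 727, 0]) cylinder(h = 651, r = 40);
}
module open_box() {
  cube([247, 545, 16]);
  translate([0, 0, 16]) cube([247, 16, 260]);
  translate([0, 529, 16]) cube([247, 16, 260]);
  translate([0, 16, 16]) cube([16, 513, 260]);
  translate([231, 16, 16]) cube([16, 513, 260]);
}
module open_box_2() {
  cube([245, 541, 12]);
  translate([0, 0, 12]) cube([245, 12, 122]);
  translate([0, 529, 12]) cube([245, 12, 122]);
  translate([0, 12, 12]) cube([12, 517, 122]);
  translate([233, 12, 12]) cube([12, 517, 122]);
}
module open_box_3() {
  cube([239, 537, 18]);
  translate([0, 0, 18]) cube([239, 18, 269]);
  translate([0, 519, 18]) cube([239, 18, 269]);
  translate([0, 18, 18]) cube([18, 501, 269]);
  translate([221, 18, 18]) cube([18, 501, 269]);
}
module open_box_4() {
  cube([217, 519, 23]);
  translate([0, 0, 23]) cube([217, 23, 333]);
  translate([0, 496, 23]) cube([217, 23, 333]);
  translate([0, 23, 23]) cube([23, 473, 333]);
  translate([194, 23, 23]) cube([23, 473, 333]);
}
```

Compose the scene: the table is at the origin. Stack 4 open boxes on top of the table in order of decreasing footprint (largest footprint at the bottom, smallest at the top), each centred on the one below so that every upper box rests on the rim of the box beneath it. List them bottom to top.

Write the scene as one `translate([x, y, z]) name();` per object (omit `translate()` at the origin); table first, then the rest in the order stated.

table();
translate([611, 121, 694]) open_box();
translate([612, 123, 970]) open_box_2();
translate([615, 125, 1104]) open_box_3();
translate([626, 134, 1391]) open_box_4();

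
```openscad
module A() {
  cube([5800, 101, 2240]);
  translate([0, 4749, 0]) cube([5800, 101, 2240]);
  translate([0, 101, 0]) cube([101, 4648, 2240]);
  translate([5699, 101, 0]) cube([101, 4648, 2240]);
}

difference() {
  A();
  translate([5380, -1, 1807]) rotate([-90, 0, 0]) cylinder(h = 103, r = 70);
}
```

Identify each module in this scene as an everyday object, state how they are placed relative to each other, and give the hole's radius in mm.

A is a house frame. The house frame has a circular hole through its front wall. The hole's radius is 70 mm.

The subtracted cylinder has r = 70 mm.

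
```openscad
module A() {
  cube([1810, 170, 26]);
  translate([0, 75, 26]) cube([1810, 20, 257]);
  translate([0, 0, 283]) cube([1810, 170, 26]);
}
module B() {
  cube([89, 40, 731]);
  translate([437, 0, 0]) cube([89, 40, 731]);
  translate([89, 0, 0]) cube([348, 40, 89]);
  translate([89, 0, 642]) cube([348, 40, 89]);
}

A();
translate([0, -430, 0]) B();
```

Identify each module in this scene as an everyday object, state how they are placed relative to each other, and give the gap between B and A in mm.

The picture frame's nearest face is 390 mm from the I-beam's −y face.

A is an I-beam. B is a picture frame. The picture frame is on the floor beside the I-beam on its −y side. The gap between the picture frame and the I-beam is 390 mm.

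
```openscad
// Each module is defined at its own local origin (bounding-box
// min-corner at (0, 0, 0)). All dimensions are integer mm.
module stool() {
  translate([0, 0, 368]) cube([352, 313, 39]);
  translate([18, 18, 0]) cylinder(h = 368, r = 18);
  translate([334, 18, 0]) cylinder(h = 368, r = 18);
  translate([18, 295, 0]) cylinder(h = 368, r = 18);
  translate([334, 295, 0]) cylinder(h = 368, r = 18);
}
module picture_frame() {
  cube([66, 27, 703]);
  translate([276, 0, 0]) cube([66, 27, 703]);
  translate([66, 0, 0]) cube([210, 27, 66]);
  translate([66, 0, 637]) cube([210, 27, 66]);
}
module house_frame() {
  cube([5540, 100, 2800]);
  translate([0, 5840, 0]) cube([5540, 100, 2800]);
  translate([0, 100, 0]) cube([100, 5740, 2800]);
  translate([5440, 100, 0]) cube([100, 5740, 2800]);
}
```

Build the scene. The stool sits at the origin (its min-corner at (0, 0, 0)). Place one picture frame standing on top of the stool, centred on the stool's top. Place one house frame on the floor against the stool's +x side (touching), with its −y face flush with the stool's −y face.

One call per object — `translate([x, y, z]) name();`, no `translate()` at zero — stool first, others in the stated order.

stool();
translate([5, 143, 407]) picture_frame();
translate([352, 0, 0]) house_frame();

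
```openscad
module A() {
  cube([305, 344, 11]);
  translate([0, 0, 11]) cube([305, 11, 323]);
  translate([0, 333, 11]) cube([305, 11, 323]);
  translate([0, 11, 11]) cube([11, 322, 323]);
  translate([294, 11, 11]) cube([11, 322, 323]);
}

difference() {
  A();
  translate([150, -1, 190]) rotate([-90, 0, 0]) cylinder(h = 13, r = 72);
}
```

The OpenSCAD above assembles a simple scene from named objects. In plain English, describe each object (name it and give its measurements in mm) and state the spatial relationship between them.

A is an open storage box with external size 305×344×334 mm and wall thickness 11 mm (the base is also 11 mm thick). The base covers the whole footprint; the four walls stand on the base, with the y-facing walls full-width and the x-facing walls fitting between their inner faces.

The open box has a circular hole of radius 72 mm through its front wall, centred at (x = 150, z = 190).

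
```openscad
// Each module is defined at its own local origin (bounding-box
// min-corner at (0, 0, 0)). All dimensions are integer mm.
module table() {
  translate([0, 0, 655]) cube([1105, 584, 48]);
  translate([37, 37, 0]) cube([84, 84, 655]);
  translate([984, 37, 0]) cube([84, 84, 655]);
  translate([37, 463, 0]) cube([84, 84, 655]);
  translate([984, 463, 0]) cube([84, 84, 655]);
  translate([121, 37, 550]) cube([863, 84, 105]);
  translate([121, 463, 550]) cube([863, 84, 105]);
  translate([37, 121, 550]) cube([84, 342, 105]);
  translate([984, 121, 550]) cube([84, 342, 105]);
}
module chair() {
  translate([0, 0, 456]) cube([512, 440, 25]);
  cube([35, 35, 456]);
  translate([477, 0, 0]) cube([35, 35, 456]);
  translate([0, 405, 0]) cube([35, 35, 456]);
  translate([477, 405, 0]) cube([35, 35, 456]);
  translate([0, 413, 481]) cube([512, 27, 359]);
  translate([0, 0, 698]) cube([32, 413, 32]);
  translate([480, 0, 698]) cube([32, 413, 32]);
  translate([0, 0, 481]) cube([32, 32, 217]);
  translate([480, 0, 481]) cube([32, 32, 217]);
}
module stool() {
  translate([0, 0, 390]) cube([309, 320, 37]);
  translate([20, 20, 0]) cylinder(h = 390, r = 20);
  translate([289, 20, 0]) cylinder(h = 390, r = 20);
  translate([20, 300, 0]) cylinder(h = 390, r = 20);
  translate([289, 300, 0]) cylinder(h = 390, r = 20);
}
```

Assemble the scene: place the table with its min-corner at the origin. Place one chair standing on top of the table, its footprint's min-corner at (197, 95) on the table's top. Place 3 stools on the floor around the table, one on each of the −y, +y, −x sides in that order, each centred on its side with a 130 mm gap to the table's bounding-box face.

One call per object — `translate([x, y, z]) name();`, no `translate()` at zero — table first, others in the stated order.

table();
translate([197, 95, 703]) chair();
translate([398, -450, 0]) stool();
translate([398, 714, 0]) stool();
translate([-439, 132, 0]) stool();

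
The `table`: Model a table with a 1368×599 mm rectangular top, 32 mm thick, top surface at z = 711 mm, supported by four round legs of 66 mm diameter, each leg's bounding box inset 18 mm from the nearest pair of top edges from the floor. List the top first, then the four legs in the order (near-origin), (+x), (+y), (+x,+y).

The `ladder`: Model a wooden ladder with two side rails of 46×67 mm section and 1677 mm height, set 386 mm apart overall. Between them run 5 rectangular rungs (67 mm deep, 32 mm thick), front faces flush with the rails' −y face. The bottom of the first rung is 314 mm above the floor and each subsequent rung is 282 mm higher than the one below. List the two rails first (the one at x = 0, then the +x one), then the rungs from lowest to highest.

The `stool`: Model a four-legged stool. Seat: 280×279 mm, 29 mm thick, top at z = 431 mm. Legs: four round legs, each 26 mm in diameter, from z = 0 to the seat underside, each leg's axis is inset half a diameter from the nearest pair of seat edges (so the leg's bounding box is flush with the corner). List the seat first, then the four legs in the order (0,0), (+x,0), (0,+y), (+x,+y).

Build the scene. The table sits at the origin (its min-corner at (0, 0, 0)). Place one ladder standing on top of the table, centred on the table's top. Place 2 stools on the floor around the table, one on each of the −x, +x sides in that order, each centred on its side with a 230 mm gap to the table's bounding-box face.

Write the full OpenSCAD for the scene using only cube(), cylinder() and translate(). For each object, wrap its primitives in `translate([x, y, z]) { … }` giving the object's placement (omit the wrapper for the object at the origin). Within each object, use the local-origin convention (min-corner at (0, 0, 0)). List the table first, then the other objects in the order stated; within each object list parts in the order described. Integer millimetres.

translate([0, 0, 679]) cube([1368, 599, 32]);
translate([51, 51, 0]) cylinder(h = 679, r = 33);
translate([1317, 51, 0]) cylinder(h = 679, r = 33);
translate([51, 548, 0]) cylinder(h = 679, r = 33);
translate([1317, 548, 0]) cylinder(h = 679, r = 33);
translate([491, 266, 711]) {
  cube([46, 67, 1677]);
  translate([340, 0, 0]) cube([46, 67, 1677]);
  translate([46, 0, 314]) cube([294, 67, 32]);
  translate([46, 0, 596]) cube([294, 67, 32]);
  translate([46, 0, 878]) cube([294, 67, 32]);
  translate([46, 0, 1160]) cube([294, 67, 32]);
  translate([46, 0, 1442]) cube([294, 67, 32]);
}
translate([-510, 160, 0]) {
  translate([0, 0, 402]) cube([280, 279, 29]);
  translate([13, 13, 0]) cylinder(h = 402, r = 13);
  translate([267, 13, 0]) cylinder(h = 402, r = 13);
  translate([13, 266, 0]) cylinder(h = 402, r = 13);
  translate([267, 266, 0]) cylinder(h = 402, r = 13);
}
translate([1598, 160, 0]) {
  translate([0, 0, 402]) cube([280, 279, 29]);
  translate([13, 13, 0]) cylinder(h = 402, r = 13);
  translate([267, 13, 0]) cylinder(h = 402, r = 13);
  translate([13, 266, 0]) cylinder(h = 402, r = 13);
  translate([267, 266, 0]) cylinder(h = 402, r = 13);
}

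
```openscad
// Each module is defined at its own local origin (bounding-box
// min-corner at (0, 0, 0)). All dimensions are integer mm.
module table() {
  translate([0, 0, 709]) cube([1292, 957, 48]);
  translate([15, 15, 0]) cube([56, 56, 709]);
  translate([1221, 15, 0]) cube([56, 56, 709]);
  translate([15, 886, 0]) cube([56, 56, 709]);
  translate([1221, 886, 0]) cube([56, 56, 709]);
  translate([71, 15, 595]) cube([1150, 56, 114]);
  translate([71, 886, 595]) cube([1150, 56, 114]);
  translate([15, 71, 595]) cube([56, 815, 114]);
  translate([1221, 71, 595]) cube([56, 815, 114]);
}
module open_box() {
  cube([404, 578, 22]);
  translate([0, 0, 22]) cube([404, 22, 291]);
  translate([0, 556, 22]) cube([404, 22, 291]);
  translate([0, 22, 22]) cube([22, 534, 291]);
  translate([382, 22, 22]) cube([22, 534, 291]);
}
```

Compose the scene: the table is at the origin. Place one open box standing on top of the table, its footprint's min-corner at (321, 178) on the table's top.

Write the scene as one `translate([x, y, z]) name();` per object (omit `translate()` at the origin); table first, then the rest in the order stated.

table();
translate([321, 178, 757]) open_box();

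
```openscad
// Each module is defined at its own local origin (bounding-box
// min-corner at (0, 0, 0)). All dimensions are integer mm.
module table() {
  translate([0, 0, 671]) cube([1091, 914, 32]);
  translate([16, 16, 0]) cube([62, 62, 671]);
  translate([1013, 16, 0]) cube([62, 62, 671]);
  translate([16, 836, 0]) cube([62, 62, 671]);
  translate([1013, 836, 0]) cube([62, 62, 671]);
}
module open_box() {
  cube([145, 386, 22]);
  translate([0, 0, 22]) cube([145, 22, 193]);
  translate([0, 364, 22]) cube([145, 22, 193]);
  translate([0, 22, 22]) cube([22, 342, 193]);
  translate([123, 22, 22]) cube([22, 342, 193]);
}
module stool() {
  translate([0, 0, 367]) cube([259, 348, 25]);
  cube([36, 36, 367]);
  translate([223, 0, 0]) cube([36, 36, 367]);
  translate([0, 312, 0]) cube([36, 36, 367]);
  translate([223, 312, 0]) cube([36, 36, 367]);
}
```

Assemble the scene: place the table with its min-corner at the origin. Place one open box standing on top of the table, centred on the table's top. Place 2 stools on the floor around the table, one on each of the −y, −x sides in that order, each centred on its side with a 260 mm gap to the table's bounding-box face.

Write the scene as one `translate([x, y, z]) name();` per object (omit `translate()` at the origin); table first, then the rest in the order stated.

table();
translate([473, 264, 703]) open_box();
translate([416, -608, 0]) stool();
translate([-519, 283, 0]) stool();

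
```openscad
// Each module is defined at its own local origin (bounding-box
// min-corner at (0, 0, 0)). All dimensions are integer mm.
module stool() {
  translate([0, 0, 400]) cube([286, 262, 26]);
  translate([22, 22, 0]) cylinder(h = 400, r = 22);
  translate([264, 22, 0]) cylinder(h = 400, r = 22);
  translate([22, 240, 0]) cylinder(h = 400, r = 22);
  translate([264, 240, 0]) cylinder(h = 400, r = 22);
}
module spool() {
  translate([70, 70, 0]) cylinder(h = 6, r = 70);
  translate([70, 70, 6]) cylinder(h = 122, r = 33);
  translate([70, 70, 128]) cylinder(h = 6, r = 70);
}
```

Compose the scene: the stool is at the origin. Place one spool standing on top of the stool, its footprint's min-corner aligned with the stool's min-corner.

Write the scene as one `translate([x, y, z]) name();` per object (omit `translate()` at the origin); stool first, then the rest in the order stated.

stool();
translate([0, 0, 426]) spool();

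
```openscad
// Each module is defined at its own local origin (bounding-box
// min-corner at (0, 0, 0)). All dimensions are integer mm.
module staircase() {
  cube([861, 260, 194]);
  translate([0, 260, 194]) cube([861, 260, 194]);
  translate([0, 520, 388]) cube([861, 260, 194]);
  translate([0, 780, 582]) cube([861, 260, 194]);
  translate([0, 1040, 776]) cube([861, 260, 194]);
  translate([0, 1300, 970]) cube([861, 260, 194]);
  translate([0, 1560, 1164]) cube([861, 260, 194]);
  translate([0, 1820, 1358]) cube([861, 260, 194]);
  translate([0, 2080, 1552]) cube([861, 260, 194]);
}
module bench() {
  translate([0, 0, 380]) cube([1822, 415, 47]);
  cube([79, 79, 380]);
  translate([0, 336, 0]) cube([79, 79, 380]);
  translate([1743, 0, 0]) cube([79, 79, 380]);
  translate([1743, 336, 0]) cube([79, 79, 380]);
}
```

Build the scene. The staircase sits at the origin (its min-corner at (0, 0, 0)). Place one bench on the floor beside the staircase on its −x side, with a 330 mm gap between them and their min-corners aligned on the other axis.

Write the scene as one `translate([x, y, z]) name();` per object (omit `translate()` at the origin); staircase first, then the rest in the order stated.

staircase();
translate([-2152, 0, 0]) bench();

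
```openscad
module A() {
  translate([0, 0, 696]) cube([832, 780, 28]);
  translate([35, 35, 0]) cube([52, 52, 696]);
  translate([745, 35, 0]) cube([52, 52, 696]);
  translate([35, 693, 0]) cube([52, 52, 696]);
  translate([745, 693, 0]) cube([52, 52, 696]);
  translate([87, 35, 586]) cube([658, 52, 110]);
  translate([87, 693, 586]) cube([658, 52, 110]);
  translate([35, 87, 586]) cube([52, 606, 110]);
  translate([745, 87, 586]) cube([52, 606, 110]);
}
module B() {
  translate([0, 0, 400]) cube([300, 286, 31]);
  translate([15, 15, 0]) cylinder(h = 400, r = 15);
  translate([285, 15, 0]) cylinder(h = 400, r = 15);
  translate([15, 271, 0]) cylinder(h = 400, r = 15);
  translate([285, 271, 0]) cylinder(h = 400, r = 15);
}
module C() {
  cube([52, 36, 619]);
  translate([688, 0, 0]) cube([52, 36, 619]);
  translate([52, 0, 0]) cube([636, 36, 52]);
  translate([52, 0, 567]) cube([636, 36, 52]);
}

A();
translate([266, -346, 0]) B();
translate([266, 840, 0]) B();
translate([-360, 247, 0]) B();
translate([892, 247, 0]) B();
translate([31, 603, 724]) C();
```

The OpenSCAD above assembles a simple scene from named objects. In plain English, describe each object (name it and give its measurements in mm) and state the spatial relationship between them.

A is a rectangular dining table. The top is 832×780×28 mm with its upper surface at z = 724 mm. It stands on four 52×52 mm square legs, each inset 35 mm from the nearest pair of top edges, running from the floor to the underside of the top. Four apron rails, 52 mm thick and 110 mm tall, run between adjacent legs with their top edges flush with the underside of the top and their outer faces flush with the legs' outer faces.

B is a four-legged stool. The seat is 300×286 mm, 31 mm thick, top at z = 431 mm. It stands on four round legs, each 30 mm in diameter, from z = 0 to the seat underside, each leg's axis is inset half a diameter from the nearest pair of seat edges (so the leg's bounding box is flush with the corner).

C is a rectangular picture frame lying in the x–z plane (depth along y). The opening is 636 mm wide (x) by 515 mm tall (z), surrounded by a border 52 mm wide on all four sides. The frame is 36 mm deep and is made of two full-height vertical stiles with two horizontal rails fitted between them.

Four stools sit around the table at the −y, +y, −x, +x sides. The picture frame is on top of the table.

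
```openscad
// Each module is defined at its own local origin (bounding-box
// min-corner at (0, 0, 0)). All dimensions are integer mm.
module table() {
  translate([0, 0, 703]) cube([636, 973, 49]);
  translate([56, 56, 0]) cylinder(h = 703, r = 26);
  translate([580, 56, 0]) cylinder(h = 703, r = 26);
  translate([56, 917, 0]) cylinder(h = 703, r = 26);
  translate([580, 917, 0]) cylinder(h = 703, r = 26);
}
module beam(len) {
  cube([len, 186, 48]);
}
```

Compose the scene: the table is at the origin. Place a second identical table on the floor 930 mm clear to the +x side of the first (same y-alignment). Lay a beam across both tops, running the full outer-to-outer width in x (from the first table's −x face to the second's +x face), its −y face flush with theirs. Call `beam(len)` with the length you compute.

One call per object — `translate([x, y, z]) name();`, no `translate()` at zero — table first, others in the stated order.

table();
translate([1566, 0, 0]) table();
translate([0, 0, 752]) beam(2202);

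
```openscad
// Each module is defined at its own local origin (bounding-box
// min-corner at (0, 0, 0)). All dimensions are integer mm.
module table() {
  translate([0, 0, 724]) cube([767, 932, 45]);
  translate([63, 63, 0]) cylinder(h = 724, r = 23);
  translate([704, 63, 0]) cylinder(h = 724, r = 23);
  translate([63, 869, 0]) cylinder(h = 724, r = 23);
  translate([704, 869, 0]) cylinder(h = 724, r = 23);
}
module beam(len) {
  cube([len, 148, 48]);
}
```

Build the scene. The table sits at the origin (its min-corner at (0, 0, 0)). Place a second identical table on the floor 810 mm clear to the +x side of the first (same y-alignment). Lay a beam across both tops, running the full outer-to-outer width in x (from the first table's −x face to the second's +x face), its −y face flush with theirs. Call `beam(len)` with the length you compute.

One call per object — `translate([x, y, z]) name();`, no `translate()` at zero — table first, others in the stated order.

table();
translate([1577, 0, 0]) table();
translate([0, 0, 769]) beam(2344);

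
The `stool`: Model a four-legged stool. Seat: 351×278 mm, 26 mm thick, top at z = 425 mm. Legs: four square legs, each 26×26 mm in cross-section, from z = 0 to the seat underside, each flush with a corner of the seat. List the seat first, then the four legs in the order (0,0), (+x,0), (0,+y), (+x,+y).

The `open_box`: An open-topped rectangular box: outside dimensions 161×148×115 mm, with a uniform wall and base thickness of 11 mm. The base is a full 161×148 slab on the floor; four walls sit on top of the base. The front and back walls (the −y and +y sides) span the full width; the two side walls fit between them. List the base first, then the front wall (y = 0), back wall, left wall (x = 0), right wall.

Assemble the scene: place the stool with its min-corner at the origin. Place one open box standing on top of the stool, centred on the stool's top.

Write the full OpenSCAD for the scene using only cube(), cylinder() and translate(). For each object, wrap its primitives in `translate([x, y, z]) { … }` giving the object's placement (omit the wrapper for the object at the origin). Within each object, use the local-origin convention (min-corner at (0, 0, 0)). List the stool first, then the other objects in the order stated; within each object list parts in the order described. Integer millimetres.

translate([0, 0, 399]) cube([351, 278, 26]);
cube([26, 26, 399]);
translate([325, 0, 0]) cube([26, 26, 399]);
translate([0, 252, 0]) cube([26, 26, 399]);
translate([325, 252, 0]) cube([26, 26, 399]);
translate([95, 65, 425]) {
  cube([161, 148, 11]);
  translate([0, 0, 11]) cube([161, 11, 104]);
  translate([0, 137, 11]) cube([161, 11, 104]);
  translate([0, 11, 11]) cube([11, 126, 104]);
  translate([150, 11, 11]) cube([11, 126, 104]);
}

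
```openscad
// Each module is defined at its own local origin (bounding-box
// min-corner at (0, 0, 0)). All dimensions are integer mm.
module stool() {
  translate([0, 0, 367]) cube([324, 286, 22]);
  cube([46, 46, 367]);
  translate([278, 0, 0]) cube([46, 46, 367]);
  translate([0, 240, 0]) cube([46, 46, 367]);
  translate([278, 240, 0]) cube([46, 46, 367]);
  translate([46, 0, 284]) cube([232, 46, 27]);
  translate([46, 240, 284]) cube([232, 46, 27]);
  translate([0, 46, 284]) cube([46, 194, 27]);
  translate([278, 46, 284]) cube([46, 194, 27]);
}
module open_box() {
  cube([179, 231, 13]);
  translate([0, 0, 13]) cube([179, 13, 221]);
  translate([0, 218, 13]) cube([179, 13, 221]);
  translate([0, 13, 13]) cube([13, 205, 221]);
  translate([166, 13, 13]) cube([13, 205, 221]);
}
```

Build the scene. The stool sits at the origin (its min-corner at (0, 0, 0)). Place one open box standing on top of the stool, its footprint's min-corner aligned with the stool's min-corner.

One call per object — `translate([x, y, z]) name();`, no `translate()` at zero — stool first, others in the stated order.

stool();
translate([0, 0, 389]) open_box();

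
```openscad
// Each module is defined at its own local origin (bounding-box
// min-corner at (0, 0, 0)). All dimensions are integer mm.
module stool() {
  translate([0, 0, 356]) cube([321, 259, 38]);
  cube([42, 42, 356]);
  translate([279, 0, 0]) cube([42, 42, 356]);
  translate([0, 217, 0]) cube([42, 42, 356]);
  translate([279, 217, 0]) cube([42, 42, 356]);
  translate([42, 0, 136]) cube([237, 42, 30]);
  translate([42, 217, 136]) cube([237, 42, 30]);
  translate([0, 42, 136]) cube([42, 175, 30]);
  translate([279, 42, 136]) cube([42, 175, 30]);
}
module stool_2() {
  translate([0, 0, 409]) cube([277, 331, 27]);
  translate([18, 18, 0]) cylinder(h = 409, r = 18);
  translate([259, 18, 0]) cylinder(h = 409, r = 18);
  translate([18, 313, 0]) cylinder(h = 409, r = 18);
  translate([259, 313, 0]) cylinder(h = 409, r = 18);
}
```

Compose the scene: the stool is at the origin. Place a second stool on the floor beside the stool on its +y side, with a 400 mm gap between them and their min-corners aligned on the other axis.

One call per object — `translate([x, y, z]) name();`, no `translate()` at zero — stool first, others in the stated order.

stool();
translate([0, 659, 0]) stool_2();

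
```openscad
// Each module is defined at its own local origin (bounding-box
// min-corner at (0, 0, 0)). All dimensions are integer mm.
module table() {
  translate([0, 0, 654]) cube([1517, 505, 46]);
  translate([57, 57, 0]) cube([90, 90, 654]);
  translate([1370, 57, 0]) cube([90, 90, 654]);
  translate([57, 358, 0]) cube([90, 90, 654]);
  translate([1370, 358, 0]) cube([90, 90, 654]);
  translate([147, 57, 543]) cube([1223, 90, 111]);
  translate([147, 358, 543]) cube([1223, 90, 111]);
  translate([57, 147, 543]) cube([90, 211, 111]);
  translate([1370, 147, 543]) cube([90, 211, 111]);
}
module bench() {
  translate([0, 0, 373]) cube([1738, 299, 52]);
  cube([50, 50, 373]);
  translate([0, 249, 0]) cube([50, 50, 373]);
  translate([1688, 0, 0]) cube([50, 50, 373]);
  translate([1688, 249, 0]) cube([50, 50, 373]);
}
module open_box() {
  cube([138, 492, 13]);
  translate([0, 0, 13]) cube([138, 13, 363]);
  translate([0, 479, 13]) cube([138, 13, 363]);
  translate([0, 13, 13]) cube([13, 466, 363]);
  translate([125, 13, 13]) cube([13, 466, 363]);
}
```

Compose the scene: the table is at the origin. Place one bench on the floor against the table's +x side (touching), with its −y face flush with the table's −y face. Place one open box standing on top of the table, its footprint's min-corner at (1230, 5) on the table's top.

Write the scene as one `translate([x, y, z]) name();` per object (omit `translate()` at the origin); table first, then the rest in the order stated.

table();
translate([1517, 0, 0]) bench();
translate([1230, 5, 700]) open_box();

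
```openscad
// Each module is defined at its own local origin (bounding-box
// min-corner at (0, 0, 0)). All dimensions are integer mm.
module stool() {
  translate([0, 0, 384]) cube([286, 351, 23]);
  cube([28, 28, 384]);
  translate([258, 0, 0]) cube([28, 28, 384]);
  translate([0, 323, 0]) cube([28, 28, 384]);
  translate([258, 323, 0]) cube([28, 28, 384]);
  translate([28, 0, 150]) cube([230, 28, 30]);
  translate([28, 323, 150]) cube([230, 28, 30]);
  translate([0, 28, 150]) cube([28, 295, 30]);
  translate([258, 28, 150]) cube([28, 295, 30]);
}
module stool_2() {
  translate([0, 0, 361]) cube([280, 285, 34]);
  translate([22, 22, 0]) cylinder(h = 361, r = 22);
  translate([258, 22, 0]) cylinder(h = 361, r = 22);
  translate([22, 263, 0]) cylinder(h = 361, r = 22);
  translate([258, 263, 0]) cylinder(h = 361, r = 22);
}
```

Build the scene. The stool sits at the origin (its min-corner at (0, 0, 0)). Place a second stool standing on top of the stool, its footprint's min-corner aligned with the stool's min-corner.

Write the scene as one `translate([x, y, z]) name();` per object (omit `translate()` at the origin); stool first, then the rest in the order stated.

stool();
translate([0, 0, 407]) stool_2();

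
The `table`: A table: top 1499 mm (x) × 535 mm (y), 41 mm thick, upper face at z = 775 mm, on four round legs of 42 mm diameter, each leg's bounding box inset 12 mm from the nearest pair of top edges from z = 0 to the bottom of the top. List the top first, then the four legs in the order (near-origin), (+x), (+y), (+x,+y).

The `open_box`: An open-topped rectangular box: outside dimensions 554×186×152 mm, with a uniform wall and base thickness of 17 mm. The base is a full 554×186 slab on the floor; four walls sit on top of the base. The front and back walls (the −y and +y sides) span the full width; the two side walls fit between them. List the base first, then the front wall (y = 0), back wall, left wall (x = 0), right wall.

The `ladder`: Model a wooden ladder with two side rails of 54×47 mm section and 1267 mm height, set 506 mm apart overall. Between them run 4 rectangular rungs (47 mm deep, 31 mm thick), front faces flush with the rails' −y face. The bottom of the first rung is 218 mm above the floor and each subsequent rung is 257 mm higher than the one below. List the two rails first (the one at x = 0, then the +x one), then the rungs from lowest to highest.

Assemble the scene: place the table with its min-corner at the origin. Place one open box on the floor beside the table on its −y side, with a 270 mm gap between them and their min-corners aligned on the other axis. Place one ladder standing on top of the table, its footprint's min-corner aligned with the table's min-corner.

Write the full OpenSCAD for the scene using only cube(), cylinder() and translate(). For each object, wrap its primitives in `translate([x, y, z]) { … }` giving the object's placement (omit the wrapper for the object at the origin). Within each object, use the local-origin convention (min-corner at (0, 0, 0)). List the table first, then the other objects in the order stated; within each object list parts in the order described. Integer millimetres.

translate([0, 0, 734]) cube([1499, 535, 41]);
translate([33, 33, 0]) cylinder(h = 734, r = 21);
translate([1466, 33, 0]) cylinder(h = 734, r = 21);
translate([33, 502, 0]) cylinder(h = 734, r = 21);
translate([1466, 502, 0]) cylinder(h = 734, r = 21);
translate([0, -456, 0]) {
  cube([554, 186, 17]);
  translate([0, 0, 17]) cube([554, 17, 135]);
  translate([0, 169, 17]) cube([554, 17, 135]);
  translate([0, 17, 17]) cube([17, 152, 135]);
  translate([537, 17, 17]) cube([17, 152, 135]);
}
translate([0, 0, 775]) {
  cube([54, 47, 1267]);
  translate([452, 0, 0]) cube([54, 47, 1267]);
  translate([54, 0, 218]) cube([398, 47, 31]);
  translate([54, 0, 475]) cube([398, 47, 31]);
  translate([54, 0, 732]) cube([398, 47, 31]);
  translate([54, 0, 989]) cube([398, 47, 31]);
}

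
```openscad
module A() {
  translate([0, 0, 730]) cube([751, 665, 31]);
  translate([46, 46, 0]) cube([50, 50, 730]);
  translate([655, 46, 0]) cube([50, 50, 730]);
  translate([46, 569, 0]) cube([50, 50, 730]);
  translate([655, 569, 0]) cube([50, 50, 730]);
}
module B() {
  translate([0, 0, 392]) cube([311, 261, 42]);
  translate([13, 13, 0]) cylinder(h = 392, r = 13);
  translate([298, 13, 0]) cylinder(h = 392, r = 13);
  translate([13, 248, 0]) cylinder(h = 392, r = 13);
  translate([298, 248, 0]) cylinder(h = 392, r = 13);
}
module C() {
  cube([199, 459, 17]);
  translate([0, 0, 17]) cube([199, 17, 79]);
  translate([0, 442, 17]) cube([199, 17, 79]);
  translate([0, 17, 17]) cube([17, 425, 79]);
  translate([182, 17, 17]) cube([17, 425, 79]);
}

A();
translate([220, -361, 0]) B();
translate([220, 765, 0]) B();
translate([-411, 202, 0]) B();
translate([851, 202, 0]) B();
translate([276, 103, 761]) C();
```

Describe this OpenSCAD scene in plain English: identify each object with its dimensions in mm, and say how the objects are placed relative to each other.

A is a rectangular dining table. The top is 751×665×31 mm with its upper surface at z = 761 mm. It stands on four 50×50 mm square legs, each inset 46 mm from the nearest pair of top edges, running from the floor to the underside of the top.

B is a four-legged stool. The seat is 311×261 mm, 42 mm thick, top at z = 434 mm. It stands on four round legs, each 26 mm in diameter, from z = 0 to the seat underside, each leg's axis is inset half a diameter from the nearest pair of seat edges (so the leg's bounding box is flush with the corner).

C is an open-topped rectangular box: outside dimensions 199×459×96 mm, with a uniform wall and base thickness of 17 mm. The base is a full 199×459 slab on the floor; four walls sit on top of the base. The front and back walls (the −y and +y sides) span the full width; the two side walls fit between them.

Four stools sit around the table at the −y, +y, −x, +x sides. The open box is on top of the table, centred.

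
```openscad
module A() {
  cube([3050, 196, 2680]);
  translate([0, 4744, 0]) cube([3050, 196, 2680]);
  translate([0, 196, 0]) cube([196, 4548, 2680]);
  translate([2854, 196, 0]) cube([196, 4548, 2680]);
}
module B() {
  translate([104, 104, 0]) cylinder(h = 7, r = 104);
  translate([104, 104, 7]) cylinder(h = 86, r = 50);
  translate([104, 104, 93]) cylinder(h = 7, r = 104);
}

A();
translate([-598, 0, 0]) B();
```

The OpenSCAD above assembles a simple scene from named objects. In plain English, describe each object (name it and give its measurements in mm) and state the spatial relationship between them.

A is a box-shaped house frame (walls only): outside footprint 3050×4940 mm, wall height 2680 mm, wall thickness 196 mm. The two y-facing walls run the full x-width; the two x-facing walls fit between the inner faces of the y-facing walls.

B is a spool: two coaxial disc flanges of radius 104 mm and thickness 7 mm, joined by a core cylinder of radius 50 mm and height 86 mm. The lower flange rests on z = 0 and the three cylinders share a vertical axis.

The spool is on the floor beside the house frame on its −x side.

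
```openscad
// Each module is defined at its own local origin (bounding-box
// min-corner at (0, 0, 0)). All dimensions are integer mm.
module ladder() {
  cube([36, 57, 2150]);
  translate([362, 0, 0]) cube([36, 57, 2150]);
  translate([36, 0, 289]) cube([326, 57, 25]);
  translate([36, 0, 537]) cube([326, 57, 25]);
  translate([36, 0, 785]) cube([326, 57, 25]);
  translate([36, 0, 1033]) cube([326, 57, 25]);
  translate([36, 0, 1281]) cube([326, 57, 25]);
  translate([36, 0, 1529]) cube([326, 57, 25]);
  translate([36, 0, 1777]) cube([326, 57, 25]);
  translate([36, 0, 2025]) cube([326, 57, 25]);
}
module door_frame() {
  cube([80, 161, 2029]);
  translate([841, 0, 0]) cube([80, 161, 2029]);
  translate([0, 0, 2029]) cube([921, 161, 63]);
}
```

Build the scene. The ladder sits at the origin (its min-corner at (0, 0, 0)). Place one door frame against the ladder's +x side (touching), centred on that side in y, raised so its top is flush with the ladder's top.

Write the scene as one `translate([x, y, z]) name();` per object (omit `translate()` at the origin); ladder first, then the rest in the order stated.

ladder();
translate([398, -52, 58]) door_frame();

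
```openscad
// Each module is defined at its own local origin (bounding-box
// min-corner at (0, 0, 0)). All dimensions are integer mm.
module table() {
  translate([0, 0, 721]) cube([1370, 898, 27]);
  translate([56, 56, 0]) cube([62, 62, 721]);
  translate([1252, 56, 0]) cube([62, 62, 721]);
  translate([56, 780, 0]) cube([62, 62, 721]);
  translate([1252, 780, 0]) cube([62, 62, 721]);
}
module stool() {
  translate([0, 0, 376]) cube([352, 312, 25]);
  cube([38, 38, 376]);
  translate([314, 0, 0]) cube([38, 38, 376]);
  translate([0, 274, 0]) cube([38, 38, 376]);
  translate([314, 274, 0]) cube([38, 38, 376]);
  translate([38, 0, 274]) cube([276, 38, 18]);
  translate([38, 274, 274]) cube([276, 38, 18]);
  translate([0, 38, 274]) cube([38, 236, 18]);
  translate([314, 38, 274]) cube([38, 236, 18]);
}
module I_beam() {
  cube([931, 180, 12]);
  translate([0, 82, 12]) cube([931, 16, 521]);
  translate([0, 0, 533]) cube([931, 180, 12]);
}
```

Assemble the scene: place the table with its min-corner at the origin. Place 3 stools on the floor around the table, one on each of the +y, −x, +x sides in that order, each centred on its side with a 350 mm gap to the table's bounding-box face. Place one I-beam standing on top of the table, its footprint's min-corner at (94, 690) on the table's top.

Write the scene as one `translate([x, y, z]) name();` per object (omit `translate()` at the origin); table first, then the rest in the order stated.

table();
translate([509, 1248, 0]) stool();
translate([-702, 293, 0]) stool();
translate([1720, 293, 0]) stool();
translate([94, 690, 748]) I_beam();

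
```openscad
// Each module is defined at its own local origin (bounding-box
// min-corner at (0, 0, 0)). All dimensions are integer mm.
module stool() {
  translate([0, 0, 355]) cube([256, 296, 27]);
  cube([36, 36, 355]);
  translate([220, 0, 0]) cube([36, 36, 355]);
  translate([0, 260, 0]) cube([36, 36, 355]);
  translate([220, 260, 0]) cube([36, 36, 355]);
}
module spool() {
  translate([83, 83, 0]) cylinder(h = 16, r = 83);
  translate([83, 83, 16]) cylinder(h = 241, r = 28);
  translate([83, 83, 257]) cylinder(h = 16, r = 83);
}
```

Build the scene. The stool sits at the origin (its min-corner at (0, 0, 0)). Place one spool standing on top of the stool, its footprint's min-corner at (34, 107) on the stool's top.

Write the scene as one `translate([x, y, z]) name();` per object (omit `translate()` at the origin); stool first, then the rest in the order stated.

stool();
translate([34, 107, 382]) spool();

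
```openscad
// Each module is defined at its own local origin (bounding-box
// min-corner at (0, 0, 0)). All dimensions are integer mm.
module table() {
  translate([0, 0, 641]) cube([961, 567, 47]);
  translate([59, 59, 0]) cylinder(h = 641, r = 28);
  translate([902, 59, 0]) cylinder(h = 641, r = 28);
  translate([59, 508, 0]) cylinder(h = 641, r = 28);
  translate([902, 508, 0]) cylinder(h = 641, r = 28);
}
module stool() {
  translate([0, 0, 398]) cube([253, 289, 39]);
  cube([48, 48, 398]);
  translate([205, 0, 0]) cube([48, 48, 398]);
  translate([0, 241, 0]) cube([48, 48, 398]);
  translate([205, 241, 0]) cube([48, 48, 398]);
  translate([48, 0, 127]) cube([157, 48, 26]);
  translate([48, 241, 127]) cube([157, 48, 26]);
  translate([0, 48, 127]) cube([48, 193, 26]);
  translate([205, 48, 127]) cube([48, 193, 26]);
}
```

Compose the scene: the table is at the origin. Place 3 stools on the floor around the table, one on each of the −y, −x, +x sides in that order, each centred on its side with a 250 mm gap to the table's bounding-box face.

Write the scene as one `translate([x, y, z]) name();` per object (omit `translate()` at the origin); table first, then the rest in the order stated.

table();
translate([354, -539, 0]) stool();
translate([-503, 139, 0]) stool();
translate([1211, 139, 0]) stool();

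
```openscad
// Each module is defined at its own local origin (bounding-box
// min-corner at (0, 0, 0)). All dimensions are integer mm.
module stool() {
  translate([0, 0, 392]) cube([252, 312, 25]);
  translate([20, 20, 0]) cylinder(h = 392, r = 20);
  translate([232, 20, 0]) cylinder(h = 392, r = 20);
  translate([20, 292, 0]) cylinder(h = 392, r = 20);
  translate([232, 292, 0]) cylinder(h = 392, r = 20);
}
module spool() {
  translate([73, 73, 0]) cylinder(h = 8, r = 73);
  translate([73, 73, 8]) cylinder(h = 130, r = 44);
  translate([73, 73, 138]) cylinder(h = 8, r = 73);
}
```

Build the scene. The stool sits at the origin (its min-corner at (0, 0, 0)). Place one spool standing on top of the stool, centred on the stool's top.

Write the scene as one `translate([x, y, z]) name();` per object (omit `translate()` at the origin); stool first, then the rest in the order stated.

stool();
translate([53, 83, 417]) spool();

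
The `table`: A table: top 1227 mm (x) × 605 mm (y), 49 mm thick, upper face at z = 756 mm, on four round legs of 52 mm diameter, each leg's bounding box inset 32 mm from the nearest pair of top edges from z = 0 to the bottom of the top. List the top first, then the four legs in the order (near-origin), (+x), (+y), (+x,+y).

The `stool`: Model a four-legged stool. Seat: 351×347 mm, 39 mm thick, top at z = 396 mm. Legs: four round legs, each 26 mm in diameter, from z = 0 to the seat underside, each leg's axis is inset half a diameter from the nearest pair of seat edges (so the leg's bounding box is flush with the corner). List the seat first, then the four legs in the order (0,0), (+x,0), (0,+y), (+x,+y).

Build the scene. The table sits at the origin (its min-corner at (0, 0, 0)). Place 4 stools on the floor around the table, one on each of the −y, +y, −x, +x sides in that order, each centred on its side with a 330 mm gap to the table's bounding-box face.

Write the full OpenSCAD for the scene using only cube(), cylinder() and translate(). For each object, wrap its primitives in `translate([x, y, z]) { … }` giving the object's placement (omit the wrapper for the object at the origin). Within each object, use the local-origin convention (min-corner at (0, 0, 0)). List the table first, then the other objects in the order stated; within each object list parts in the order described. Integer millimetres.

translate([0, 0, 707]) cube([1227, 605, 49]);
translate([58, 58, 0]) cylinder(h = 707, r = 26);
translate([1169, 58, 0]) cylinder(h = 707, r = 26);
translate([58, 547, 0]) cylinder(h = 707, r = 26);
translate([1169, 547, 0]) cylinder(h = 707, r = 26);
translate([438, -677, 0]) {
  translate([0, 0, 357]) cube([351, 347, 39]);
  translate([13, 13, 0]) cylinder(h = 357, r = 13);
  translate([338, 13, 0]) cylinder(h = 357, r = 13);
  translate([13, 334, 0]) cylinder(h = 357, r = 13);
  translate([338, 334, 0]) cylinder(h = 357, r = 13);
}
translate([438, 935, 0]) {
  translate([0, 0, 357]) cube([351, 347, 39]);
  translate([13, 13, 0]) cylinder(h = 357, r = 13);
  translate([338, 13, 0]) cylinder(h = 357, r = 13);
  translate([13, 334, 0]) cylinder(h = 357, r = 13);
  translate([338, 334, 0]) cylinder(h = 357, r = 13);
}
translate([-681, 129, 0]) {
  translate([0, 0, 357]) cube([351, 347, 39]);
  translate([13, 13, 0]) cylinder(h = 357, r = 13);
  translate([338, 13, 0]) cylinder(h = 357, r = 13);
  translate([13, 334, 0]) cylinder(h = 357, r = 13);
  translate([338, 334, 0]) cylinder(h = 357, r = 13);
}
translate([1557, 129, 0]) {
  translate([0, 0, 357]) cube([351, 347, 39]);
  translate([13, 13, 0]) cylinder(h = 357, r = 13);
  translate([338, 13, 0]) cylinder(h = 357, r = 13);
  translate([13, 334, 0]) cylinder(h = 357, r = 13);
  translate([338, 334, 0]) cylinder(h = 357, r = 13);
}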